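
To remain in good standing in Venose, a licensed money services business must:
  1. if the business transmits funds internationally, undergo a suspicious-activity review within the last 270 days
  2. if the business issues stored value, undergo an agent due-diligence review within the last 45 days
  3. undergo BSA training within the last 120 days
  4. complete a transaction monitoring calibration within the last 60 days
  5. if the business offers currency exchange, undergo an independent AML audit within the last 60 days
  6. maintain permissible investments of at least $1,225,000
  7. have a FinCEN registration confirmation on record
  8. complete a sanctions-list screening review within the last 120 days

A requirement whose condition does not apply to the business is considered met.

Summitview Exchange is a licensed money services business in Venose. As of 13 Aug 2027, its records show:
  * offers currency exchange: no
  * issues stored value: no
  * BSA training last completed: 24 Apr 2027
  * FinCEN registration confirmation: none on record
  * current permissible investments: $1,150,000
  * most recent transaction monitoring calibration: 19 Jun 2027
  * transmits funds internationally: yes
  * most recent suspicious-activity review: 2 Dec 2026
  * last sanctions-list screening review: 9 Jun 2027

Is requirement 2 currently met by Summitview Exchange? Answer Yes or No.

Yes

2. condition 'issues stored value' does not hold → requirement n/a → met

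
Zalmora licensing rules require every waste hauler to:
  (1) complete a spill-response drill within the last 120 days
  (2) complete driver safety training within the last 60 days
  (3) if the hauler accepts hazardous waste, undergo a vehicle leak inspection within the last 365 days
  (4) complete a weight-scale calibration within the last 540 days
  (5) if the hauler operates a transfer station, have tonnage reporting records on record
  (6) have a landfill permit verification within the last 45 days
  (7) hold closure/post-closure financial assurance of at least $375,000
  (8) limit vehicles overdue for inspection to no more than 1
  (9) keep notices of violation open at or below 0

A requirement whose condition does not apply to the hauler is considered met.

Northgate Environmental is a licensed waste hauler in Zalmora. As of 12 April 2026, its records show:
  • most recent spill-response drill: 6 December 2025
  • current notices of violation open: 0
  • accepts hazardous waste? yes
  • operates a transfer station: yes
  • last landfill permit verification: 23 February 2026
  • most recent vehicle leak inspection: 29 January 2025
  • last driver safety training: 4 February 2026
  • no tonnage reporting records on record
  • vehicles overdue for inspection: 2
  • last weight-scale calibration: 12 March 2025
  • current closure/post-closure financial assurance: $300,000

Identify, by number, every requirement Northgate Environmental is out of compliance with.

1. spill-response drill 127 days ago vs limit 120 → not met
2. driver safety training 67 days ago vs limit 60 → not met
3. condition 'accepts hazardous waste' holds; vehicle leak inspection 438 days ago vs limit 365 → not met
4. weight-scale calibration 396 days ago vs limit 540 → met
5. condition 'operates a transfer station' holds; tonnage reporting records absent → not met
6. landfill permit verification 48 days ago vs limit 45 → not met
7. closure/post-closure financial assurance $300,000 < $375,000 → not met
8. vehicles overdue for inspection 2 > 1 → not met
9. notices of violation open 0 ≤ 0 → met
Not met: 1, 2, 3, 5, 6, 7, 8

1, 2, 3, 5, 6, 7, 8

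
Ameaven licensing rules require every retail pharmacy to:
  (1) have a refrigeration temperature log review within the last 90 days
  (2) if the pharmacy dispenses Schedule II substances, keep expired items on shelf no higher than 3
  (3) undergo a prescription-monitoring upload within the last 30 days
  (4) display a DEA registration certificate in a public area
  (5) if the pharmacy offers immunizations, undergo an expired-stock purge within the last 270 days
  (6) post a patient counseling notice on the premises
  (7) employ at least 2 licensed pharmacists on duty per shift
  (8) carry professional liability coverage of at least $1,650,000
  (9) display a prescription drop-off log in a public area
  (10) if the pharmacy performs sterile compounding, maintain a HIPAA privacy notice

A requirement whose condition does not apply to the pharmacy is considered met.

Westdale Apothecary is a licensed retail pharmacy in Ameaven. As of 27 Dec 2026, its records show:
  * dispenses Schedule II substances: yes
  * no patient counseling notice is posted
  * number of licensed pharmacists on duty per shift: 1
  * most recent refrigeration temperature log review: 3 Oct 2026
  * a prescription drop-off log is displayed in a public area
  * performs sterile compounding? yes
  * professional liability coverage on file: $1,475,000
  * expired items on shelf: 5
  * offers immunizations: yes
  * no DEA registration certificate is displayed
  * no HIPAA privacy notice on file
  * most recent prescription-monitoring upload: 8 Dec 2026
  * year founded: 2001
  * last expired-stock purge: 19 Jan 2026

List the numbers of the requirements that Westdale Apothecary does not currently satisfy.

1. refrigeration temperature log review 85 days ago vs limit 90 → met
2. condition 'dispenses Schedule II substances' holds; expired items on shelf 5 > 3 → not met
3. prescription-monitoring upload 19 days ago vs limit 30 → met
4. DEA registration certificate absent → not met
5. condition 'offers immunizations' holds; expired-stock purge 342 days ago vs limit 270 → not met
6. patient counseling notice absent → not met
7. licensed pharmacists on duty per shift 1 < 2 → not met
8. professional liability coverage $1,475,000 < $1,650,000 → not met
9. prescription drop-off log present → met
10. condition 'performs sterile compounding' holds; HIPAA privacy notice absent → not met
Not met: 2, 4, 5, 6, 7, 8, 10

2, 4, 5, 6, 7, 8, 10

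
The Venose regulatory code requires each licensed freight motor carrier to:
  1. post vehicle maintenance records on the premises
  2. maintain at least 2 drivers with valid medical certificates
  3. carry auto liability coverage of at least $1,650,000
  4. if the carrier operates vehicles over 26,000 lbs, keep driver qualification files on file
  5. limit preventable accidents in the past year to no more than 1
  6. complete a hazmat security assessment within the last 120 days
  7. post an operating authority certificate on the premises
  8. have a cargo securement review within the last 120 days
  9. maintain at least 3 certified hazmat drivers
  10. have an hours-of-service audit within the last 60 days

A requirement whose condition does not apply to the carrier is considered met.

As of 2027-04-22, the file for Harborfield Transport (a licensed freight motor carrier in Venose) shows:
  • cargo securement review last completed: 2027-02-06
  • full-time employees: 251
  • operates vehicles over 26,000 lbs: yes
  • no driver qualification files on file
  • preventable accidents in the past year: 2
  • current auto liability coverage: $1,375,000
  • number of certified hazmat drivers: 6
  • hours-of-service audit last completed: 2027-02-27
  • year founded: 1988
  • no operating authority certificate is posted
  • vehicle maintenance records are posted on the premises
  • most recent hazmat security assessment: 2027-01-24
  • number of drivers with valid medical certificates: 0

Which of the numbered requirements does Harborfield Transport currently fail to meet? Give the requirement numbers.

2, 3, 4, 5, 7

1. vehicle maintenance records present → met
2. drivers with valid medical certificates 0 < 2 → not met
3. auto liability coverage $1,375,000 < $1,650,000 → not met
4. condition 'operates vehicles over 26,000 lbs' holds; driver qualification files absent → not met
5. preventable accidents in the past year 2 > 1 → not met
6. hazmat security assessment 88 days ago vs limit 120 → met
7. operating authority certificate absent → not met
8. cargo securement review 75 days ago vs limit 120 → met
9. certified hazmat drivers 6 ≥ 3 → met
10. hours-of-service audit 54 days ago vs limit 60 → met
Not met: 2, 3, 4, 5, 7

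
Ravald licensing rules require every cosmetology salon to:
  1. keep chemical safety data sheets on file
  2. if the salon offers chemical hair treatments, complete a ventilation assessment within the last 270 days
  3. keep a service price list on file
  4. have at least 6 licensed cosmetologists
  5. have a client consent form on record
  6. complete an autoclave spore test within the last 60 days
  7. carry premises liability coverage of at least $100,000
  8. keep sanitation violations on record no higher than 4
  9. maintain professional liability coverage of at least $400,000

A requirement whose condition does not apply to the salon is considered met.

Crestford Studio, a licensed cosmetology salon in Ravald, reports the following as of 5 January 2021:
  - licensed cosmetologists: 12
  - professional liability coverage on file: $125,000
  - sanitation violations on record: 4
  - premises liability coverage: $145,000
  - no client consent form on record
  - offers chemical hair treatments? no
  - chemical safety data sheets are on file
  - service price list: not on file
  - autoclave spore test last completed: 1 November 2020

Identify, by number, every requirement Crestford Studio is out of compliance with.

1. chemical safety data sheets present → met
2. condition 'offers chemical hair treatments' does not hold → requirement n/a → met
3. service price list absent → not met
4. licensed cosmetologists 12 ≥ 6 → met
5. client consent form absent → not met
6. autoclave spore test 65 days ago vs limit 60 → not met
7. premises liability coverage $145,000 ≥ $100,000 → met
8. sanitation violations on record 4 ≤ 4 → met
9. professional liability coverage $125,000 < $400,000 → not met
Not met: 3, 5, 6, 9

3, 5, 6, 9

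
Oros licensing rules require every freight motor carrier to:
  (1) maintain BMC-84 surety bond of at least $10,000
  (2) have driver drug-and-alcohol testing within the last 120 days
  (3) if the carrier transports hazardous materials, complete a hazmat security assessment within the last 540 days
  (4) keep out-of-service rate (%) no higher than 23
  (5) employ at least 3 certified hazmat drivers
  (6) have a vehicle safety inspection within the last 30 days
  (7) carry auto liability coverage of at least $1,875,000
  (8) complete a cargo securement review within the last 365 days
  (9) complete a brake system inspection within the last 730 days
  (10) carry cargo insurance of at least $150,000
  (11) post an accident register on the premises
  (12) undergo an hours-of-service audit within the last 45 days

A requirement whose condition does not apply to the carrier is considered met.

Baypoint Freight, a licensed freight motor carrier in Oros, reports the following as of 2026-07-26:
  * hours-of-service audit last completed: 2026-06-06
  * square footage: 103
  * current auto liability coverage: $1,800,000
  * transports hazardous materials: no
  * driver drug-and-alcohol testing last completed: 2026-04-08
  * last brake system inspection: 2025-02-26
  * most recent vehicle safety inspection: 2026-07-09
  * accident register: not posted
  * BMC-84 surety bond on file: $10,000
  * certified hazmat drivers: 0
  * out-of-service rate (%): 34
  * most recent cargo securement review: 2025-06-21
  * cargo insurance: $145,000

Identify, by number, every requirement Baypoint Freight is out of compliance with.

4, 5, 7, 8, 10, 11, 12

1. BMC-84 surety bond $10,000 ≥ $10,000 → met
2. driver drug-and-alcohol testing 109 days ago vs limit 120 → met
3. condition 'transports hazardous materials' does not hold → requirement n/a → met
4. out-of-service rate (%) 34 > 23 → not met
5. certified hazmat drivers 0 < 3 → not met
6. vehicle safety inspection 17 days ago vs limit 30 → met
7. auto liability coverage $1,800,000 < $1,875,000 → not met
8. cargo securement review 400 days ago vs limit 365 → not met
9. brake system inspection 515 days ago vs limit 730 → met
10. cargo insurance $145,000 < $150,000 → not met
11. accident register absent → not met
12. hours-of-service audit 50 days ago vs limit 45 → not met
Not met: 4, 5, 7, 8, 10, 11, 12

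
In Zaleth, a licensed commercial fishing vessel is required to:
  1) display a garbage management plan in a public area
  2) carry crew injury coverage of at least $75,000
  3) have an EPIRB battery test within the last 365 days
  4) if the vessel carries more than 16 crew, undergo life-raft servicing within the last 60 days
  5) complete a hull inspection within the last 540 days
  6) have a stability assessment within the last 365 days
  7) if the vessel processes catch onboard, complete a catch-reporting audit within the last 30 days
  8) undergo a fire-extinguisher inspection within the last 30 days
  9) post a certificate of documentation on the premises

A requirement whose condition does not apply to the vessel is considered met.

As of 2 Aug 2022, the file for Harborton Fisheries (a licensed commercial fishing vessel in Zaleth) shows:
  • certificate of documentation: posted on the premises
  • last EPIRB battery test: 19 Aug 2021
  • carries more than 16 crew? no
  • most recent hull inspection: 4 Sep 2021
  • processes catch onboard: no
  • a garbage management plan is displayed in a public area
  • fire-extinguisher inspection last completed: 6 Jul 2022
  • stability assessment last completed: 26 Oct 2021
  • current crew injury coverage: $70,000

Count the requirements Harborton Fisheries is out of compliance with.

1. garbage management plan present → met
2. crew injury coverage $70,000 < $75,000 → not met
3. EPIRB battery test 348 days ago vs limit 365 → met
4. condition 'carries more than 16 crew' does not hold → requirement n/a → met
5. hull inspection 332 days ago vs limit 540 → met
6. stability assessment 280 days ago vs limit 365 → met
7. condition 'processes catch onboard' does not hold → requirement n/a → met
8. fire-extinguisher inspection 27 days ago vs limit 30 → met
9. certificate of documentation present → met
Not met: 1 of 9

1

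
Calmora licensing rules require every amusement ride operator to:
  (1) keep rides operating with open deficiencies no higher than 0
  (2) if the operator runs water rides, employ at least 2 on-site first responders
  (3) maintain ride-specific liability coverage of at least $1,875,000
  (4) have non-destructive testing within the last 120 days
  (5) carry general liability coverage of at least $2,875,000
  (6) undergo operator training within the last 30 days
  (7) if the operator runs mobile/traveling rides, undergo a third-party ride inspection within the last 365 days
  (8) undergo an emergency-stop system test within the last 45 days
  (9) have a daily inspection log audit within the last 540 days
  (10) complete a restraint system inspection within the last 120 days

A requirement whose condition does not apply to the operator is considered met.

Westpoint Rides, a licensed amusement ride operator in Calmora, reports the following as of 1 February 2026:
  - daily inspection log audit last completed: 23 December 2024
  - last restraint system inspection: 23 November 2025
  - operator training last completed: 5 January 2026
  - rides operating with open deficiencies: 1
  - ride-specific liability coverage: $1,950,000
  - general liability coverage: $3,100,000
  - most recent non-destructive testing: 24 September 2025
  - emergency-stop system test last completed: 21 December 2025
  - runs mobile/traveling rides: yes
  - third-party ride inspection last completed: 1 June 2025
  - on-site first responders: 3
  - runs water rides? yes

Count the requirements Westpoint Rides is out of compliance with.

1. rides operating with open deficiencies 1 > 0 → not met
2. condition 'runs water rides' holds; on-site first responders 3 ≥ 2 → met
3. ride-specific liability coverage $1,950,000 ≥ $1,875,000 → met
4. non-destructive testing 130 days ago vs limit 120 → not met
5. general liability coverage $3,100,000 ≥ $2,875,000 → met
6. operator training 27 days ago vs limit 30 → met
7. condition 'runs mobile/traveling rides' holds; third-party ride inspection 245 days ago vs limit 365 → met
8. emergency-stop system test 42 days ago vs limit 45 → met
9. daily inspection log audit 405 days ago vs limit 540 → met
10. restraint system inspection 70 days ago vs limit 120 → met
Not met: 2 of 10

2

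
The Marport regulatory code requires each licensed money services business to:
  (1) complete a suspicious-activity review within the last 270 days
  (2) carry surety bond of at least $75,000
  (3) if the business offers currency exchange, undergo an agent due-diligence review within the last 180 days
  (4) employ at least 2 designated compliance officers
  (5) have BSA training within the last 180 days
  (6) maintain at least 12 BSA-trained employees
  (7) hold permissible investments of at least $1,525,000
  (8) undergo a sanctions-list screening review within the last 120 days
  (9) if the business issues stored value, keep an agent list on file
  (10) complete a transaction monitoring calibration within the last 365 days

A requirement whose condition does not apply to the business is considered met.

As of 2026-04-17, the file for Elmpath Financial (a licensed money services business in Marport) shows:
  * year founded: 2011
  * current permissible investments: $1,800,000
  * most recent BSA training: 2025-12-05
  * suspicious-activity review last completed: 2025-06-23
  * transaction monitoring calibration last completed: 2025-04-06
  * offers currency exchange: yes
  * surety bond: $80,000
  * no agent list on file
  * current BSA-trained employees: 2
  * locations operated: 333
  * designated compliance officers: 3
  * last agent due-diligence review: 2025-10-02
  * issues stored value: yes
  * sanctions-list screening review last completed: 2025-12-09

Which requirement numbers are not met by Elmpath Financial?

1. suspicious-activity review 298 days ago vs limit 270 → not met
2. surety bond $80,000 ≥ $75,000 → met
3. condition 'offers currency exchange' holds; agent due-diligence review 197 days ago vs limit 180 → not met
4. designated compliance officers 3 ≥ 2 → met
5. BSA training 133 days ago vs limit 180 → met
6. BSA-trained employees 2 < 12 → not met
7. permissible investments $1,800,000 ≥ $1,525,000 → met
8. sanctions-list screening review 129 days ago vs limit 120 → not met
9. condition 'issues stored value' holds; agent list absent → not met
10. transaction monitoring calibration 376 days ago vs limit 365 → not met
Not met: 1, 3, 6, 8, 9, 10

1, 3, 6, 8, 9, 10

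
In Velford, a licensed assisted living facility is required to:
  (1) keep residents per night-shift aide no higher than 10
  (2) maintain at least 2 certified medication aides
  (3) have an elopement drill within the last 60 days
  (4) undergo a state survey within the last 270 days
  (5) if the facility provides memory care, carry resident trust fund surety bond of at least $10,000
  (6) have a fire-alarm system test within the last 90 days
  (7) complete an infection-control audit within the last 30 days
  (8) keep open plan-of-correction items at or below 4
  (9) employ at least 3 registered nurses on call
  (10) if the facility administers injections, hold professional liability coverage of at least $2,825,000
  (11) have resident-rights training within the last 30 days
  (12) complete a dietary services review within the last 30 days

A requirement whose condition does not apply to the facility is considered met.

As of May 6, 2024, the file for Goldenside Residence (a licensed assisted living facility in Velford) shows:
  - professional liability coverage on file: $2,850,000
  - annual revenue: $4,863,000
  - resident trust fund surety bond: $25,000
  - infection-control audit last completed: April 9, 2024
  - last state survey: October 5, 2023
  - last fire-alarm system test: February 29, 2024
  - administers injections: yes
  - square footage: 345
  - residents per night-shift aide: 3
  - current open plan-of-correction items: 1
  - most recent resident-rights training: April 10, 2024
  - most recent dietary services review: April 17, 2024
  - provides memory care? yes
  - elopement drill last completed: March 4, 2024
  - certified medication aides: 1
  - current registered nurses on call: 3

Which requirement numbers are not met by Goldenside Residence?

1. residents per night-shift aide 3 ≤ 10 → met
2. certified medication aides 1 < 2 → not met
3. elopement drill 63 days ago vs limit 60 → not met
4. state survey 214 days ago vs limit 270 → met
5. condition 'provides memory care' holds; resident trust fund surety bond $25,000 ≥ $10,000 → met
6. fire-alarm system test 67 days ago vs limit 90 → met
7. infection-control audit 27 days ago vs limit 30 → met
8. open plan-of-correction items 1 ≤ 4 → met
9. registered nurses on call 3 ≥ 3 → met
10. condition 'administers injections' holds; professional liability coverage $2,850,000 ≥ $2,825,000 → met
11. resident-rights training 26 days ago vs limit 30 → met
12. dietary services review 19 days ago vs limit 30 → met
Not met: 2, 3

2, 3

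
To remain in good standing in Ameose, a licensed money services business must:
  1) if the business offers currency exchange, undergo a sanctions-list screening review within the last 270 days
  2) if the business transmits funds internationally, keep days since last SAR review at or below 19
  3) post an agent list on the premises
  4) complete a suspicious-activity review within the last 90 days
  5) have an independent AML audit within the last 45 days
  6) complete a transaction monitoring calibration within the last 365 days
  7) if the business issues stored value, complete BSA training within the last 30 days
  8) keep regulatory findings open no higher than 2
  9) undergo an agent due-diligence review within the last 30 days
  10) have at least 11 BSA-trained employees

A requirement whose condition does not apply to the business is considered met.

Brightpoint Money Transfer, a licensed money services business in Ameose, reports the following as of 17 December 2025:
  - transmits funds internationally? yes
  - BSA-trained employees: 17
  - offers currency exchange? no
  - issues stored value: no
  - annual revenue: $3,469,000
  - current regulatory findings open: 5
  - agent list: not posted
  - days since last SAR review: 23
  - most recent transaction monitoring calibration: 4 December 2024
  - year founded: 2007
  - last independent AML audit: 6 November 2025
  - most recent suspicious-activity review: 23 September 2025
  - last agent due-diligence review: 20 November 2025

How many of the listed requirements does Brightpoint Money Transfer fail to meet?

4

1. condition 'offers currency exchange' does not hold → requirement n/a → met
2. condition 'transmits funds internationally' holds; days since last SAR review 23 > 19 → not met
3. agent list absent → not met
4. suspicious-activity review 85 days ago vs limit 90 → met
5. independent AML audit 41 days ago vs limit 45 → met
6. transaction monitoring calibration 378 days ago vs limit 365 → not met
7. condition 'issues stored value' does not hold → requirement n/a → met
8. regulatory findings open 5 > 2 → not met
9. agent due-diligence review 27 days ago vs limit 30 → met
10. BSA-trained employees 17 ≥ 11 → met
Not met: 4 of 10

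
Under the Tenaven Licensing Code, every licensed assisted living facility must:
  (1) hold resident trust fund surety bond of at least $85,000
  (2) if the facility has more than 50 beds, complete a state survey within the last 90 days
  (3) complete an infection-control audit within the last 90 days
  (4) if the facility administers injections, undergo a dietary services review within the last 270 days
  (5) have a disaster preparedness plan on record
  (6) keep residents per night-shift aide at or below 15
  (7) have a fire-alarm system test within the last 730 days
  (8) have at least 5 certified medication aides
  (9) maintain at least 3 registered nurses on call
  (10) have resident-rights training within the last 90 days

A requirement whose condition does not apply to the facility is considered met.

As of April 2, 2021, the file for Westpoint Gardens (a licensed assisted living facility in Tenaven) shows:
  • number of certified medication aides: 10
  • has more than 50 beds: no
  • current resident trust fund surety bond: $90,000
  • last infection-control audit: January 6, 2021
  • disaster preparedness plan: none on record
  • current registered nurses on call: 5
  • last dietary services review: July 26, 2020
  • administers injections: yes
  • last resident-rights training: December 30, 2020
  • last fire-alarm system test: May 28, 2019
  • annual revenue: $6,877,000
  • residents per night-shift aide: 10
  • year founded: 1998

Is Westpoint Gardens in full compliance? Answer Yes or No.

No

1. resident trust fund surety bond $90,000 ≥ $85,000 → met
2. condition 'has more than 50 beds' does not hold → requirement n/a → met
3. infection-control audit 86 days ago vs limit 90 → met
4. condition 'administers injections' holds; dietary services review 250 days ago vs limit 270 → met
5. disaster preparedness plan absent → not met
6. residents per night-shift aide 10 ≤ 15 → met
7. fire-alarm system test 675 days ago vs limit 730 → met
8. certified medication aides 10 ≥ 5 → met
9. registered nurses on call 5 ≥ 3 → met
10. resident-rights training 93 days ago vs limit 90 → not met
Not met: 5, 10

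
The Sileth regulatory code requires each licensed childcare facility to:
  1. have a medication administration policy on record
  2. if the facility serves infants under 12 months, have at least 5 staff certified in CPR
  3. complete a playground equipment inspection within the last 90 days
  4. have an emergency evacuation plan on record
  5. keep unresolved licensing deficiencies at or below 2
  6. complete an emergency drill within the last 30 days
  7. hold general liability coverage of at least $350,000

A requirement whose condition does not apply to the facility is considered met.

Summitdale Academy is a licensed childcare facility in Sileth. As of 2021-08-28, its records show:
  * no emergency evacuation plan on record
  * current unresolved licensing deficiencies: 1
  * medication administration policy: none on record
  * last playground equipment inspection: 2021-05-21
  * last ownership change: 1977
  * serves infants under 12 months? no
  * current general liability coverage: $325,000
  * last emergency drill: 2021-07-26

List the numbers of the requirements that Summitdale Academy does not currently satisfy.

1, 3, 4, 6, 7

1. medication administration policy absent → not met
2. condition 'serves infants under 12 months' does not hold → requirement n/a → met
3. playground equipment inspection 99 days ago vs limit 90 → not met
4. emergency evacuation plan absent → not met
5. unresolved licensing deficiencies 1 ≤ 2 → met
6. emergency drill 33 days ago vs limit 30 → not met
7. general liability coverage $325,000 < $350,000 → not met
Not met: 1, 3, 4, 6, 7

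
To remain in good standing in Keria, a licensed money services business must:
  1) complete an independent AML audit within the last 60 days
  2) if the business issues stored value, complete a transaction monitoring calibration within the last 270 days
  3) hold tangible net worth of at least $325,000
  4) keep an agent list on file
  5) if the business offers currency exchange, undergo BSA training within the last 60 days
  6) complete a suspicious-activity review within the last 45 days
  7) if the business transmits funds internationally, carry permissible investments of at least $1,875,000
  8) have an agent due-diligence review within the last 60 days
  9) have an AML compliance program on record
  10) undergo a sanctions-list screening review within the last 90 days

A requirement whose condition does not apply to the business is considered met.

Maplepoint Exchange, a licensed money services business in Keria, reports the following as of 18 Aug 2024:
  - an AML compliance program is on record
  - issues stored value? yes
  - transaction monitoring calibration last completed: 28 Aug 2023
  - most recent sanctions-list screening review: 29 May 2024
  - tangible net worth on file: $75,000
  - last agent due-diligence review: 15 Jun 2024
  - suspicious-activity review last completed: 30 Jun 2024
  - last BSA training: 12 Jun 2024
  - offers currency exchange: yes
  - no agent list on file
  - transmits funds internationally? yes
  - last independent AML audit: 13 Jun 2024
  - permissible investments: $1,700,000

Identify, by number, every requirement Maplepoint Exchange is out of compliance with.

1, 2, 3, 4, 5, 6, 7, 8

1. independent AML audit 66 days ago vs limit 60 → not met
2. condition 'issues stored value' holds; transaction monitoring calibration 356 days ago vs limit 270 → not met
3. tangible net worth $75,000 < $325,000 → not met
4. agent list absent → not met
5. condition 'offers currency exchange' holds; BSA training 67 days ago vs limit 60 → not met
6. suspicious-activity review 49 days ago vs limit 45 → not met
7. condition 'transmits funds internationally' holds; permissible investments $1,700,000 < $1,875,000 → not met
8. agent due-diligence review 64 days ago vs limit 60 → not met
9. AML compliance program present → met
10. sanctions-list screening review 81 days ago vs limit 90 → met
Not met: 1, 2, 3, 4, 5, 6, 7, 8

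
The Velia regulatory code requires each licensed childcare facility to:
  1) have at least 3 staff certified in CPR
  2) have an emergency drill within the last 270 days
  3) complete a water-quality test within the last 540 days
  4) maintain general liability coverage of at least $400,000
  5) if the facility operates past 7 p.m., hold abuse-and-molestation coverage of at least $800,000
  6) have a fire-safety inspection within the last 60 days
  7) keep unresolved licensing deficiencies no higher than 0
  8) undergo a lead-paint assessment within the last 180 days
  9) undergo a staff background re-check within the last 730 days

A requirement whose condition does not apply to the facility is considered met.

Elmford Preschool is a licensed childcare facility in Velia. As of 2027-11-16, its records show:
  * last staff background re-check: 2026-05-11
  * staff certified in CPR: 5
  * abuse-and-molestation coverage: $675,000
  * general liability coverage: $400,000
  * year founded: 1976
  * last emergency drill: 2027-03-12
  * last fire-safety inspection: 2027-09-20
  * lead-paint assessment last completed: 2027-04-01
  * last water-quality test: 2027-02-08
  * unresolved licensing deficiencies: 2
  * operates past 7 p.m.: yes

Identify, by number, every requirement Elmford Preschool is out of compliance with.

1. staff certified in CPR 5 ≥ 3 → met
2. emergency drill 249 days ago vs limit 270 → met
3. water-quality test 281 days ago vs limit 540 → met
4. general liability coverage $400,000 ≥ $400,000 → met
5. condition 'operates past 7 p.m.' holds; abuse-and-molestation coverage $675,000 < $800,000 → not met
6. fire-safety inspection 57 days ago vs limit 60 → met
7. unresolved licensing deficiencies 2 > 0 → not met
8. lead-paint assessment 229 days ago vs limit 180 → not met
9. staff background re-check 554 days ago vs limit 730 → met
Not met: 5, 7, 8

5, 7, 8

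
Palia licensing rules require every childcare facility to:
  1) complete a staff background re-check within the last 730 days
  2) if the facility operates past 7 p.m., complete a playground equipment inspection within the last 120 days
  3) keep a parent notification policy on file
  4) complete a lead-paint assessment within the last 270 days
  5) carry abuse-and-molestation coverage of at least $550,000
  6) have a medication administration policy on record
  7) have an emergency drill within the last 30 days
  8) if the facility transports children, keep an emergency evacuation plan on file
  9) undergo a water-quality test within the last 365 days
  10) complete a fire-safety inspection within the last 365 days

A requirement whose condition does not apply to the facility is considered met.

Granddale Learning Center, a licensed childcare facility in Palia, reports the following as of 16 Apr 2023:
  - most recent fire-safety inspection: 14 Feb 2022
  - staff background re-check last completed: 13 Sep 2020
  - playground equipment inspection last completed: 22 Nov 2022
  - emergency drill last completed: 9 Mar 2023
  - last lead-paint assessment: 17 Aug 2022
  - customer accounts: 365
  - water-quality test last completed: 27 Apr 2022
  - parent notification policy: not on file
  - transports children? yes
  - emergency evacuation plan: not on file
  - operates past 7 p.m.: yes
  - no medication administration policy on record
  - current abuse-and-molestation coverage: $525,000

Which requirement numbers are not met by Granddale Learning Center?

1, 2, 3, 5, 6, 7, 8, 10

1. staff background re-check 945 days ago vs limit 730 → not met
2. condition 'operates past 7 p.m.' holds; playground equipment inspection 145 days ago vs limit 120 → not met
3. parent notification policy absent → not met
4. lead-paint assessment 242 days ago vs limit 270 → met
5. abuse-and-molestation coverage $525,000 < $550,000 → not met
6. medication administration policy absent → not met
7. emergency drill 38 days ago vs limit 30 → not met
8. condition 'transports children' holds; emergency evacuation plan absent → not met
9. water-quality test 354 days ago vs limit 365 → met
10. fire-safety inspection 426 days ago vs limit 365 → not met
Not met: 1, 2, 3, 5, 6, 7, 8, 10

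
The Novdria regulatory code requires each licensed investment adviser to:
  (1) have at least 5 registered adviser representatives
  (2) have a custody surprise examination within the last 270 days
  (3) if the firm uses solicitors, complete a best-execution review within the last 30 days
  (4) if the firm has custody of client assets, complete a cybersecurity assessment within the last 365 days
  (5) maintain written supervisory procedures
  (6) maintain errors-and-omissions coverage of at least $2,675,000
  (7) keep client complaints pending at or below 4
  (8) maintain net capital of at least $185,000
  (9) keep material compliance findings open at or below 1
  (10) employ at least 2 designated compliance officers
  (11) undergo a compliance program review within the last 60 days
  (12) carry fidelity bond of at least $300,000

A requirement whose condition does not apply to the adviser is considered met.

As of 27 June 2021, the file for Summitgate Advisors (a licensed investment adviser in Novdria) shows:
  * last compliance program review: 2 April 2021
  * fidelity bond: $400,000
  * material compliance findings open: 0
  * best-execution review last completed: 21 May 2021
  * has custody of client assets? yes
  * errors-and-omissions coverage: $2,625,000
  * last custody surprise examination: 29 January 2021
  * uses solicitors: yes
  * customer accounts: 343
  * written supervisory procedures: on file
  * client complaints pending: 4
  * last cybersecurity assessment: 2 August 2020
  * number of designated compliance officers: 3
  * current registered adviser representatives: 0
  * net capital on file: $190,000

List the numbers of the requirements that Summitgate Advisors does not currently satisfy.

1. registered adviser representatives 0 < 5 → not met
2. custody surprise examination 149 days ago vs limit 270 → met
3. condition 'uses solicitors' holds; best-execution review 37 days ago vs limit 30 → not met
4. condition 'has custody of client assets' holds; cybersecurity assessment 329 days ago vs limit 365 → met
5. written supervisory procedures present → met
6. errors-and-omissions coverage $2,625,000 < $2,675,000 → not met
7. client complaints pending 4 ≤ 4 → met
8. net capital $190,000 ≥ $185,000 → met
9. material compliance findings open 0 ≤ 1 → met
10. designated compliance officers 3 ≥ 2 → met
11. compliance program review 86 days ago vs limit 60 → not met
12. fidelity bond $400,000 ≥ $300,000 → met
Not met: 1, 3, 6, 11

1, 3, 6, 11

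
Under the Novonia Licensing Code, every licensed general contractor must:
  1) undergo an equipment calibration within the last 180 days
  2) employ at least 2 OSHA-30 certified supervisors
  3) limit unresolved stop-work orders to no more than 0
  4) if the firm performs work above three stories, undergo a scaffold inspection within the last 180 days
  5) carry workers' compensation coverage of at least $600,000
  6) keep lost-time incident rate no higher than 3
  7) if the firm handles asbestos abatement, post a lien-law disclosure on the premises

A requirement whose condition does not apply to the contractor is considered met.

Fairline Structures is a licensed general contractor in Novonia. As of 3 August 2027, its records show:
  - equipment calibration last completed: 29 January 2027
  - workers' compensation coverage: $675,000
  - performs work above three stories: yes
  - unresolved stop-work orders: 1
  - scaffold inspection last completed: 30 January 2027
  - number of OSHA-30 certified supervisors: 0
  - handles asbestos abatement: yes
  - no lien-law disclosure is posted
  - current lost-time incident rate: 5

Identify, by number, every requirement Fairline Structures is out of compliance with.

1, 2, 3, 4, 6, 7

1. equipment calibration 186 days ago vs limit 180 → not met
2. OSHA-30 certified supervisors 0 < 2 → not met
3. unresolved stop-work orders 1 > 0 → not met
4. condition 'performs work above three stories' holds; scaffold inspection 185 days ago vs limit 180 → not met
5. workers' compensation coverage $675,000 ≥ $600,000 → met
6. lost-time incident rate 5 > 3 → not met
7. condition 'handles asbestos abatement' holds; lien-law disclosure absent → not met
Not met: 1, 2, 3, 4, 6, 7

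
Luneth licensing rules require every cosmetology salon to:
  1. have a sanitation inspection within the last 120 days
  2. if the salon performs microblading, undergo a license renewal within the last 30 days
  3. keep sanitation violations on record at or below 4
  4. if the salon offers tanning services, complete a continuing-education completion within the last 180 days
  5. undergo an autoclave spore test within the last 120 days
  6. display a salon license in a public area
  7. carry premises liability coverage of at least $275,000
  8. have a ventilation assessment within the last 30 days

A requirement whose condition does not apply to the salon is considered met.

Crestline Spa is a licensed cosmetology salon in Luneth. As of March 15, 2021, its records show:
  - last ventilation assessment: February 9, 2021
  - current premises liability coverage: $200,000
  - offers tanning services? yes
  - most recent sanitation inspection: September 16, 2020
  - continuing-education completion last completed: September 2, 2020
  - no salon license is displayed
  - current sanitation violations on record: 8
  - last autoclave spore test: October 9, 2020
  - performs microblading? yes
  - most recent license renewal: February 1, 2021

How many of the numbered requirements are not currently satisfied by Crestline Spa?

8

1. sanitation inspection 180 days ago vs limit 120 → not met
2. condition 'performs microblading' holds; license renewal 42 days ago vs limit 30 → not met
3. sanitation violations on record 8 > 4 → not met
4. condition 'offers tanning services' holds; continuing-education completion 194 days ago vs limit 180 → not met
5. autoclave spore test 157 days ago vs limit 120 → not met
6. salon license absent → not met
7. premises liability coverage $200,000 < $275,000 → not met
8. ventilation assessment 34 days ago vs limit 30 → not met
Not met: 8 of 8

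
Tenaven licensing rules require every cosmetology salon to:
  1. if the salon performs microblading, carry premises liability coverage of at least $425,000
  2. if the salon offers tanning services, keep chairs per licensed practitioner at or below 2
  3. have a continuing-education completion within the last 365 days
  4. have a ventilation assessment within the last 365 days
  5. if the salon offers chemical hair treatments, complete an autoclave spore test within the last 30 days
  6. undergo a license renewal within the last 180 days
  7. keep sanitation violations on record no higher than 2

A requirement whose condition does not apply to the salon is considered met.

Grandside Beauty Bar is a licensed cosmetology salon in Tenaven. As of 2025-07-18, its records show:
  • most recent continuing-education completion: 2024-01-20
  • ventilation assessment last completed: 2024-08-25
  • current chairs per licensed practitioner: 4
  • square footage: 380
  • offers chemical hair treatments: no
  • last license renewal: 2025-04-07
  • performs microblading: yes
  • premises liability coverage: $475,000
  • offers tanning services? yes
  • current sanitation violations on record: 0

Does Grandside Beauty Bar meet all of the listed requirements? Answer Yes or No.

1. condition 'performs microblading' holds; premises liability coverage $475,000 ≥ $425,000 → met
2. condition 'offers tanning services' holds; chairs per licensed practitioner 4 > 2 → not met
3. continuing-education completion 545 days ago vs limit 365 → not met
4. ventilation assessment 327 days ago vs limit 365 → met
5. condition 'offers chemical hair treatments' does not hold → requirement n/a → met
6. license renewal 102 days ago vs limit 180 → met
7. sanitation violations on record 0 ≤ 2 → met
Not met: 2, 3

No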